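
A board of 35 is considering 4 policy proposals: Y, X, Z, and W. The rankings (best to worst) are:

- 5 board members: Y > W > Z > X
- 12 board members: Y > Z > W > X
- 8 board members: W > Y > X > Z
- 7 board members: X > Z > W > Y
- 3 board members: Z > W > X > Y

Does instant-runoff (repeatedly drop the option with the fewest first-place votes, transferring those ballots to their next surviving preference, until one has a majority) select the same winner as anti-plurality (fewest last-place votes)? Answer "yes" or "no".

yes

Instant-runoff — R1 Y 17, X 7, Z 3, W 8 (Z out); R2 Y 17, X 7, W 11 (X out); R3 Y 17, W 18 (W winner). Winner: W.
Anti-plurality — last-place votes: Y 10, X 17, Z 8, W 0. Winner: W.
The two methods agree.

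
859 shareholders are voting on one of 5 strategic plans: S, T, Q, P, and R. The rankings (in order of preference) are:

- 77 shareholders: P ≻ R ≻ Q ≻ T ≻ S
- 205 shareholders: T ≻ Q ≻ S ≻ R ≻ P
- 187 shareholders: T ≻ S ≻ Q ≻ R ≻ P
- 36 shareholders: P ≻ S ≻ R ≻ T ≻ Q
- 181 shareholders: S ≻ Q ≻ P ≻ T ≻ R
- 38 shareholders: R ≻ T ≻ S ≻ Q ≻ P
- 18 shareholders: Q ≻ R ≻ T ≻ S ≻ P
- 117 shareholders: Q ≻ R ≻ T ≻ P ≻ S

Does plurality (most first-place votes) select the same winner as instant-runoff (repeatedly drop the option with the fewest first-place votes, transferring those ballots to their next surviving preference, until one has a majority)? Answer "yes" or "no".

yes

Plurality — first-place votes: S 181, T 392, Q 135, P 113, R 38. Winner: T.
Instant-runoff — R1 S 181, T 392, Q 135, P 113, R 38 (R out); R2 S 181, T 430, Q 135, P 113 (T winner). Winner: T.
The two methods agree.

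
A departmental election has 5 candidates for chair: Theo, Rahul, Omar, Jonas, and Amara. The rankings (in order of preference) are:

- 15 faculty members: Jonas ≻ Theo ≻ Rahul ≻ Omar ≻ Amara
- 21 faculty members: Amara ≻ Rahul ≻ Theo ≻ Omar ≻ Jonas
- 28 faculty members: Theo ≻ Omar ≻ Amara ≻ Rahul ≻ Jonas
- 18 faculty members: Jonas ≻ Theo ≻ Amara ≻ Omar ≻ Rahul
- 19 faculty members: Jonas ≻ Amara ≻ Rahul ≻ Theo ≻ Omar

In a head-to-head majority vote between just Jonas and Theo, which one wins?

Jonas

Voters preferring Jonas to Theo: 52; preferring Theo to Jonas: 49.
Jonas wins the head-to-head.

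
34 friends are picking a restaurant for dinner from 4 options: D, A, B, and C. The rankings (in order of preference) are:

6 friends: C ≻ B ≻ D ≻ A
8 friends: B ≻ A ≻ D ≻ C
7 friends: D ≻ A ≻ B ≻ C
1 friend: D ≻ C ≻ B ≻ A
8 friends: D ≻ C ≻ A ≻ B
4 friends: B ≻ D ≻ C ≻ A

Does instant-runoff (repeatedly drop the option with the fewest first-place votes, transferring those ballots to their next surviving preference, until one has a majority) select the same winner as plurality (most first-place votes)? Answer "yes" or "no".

Instant-runoff — R1 D 16, A 0, B 12, C 6 (A out); R2 D 16, B 12, C 6 (C out); R3 D 16, B 18 (B winner). Winner: B.
Plurality — first-place votes: D 16, A 0, B 12, C 6. Winner: D.
The two methods disagree.

no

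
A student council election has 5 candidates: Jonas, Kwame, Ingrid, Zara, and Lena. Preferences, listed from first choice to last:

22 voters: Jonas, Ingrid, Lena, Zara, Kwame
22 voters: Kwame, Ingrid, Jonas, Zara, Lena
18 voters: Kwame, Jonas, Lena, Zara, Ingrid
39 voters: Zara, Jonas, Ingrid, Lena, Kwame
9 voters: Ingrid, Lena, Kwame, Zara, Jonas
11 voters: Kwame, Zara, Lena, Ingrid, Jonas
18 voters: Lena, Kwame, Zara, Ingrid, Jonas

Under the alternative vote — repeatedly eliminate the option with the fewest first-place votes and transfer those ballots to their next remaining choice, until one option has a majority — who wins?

Lena

Round 1: Jonas 22, Kwame 51, Ingrid 9, Zara 39, Lena 18. Eliminate Ingrid.
Round 2: Jonas 22, Kwame 51, Zara 39, Lena 27. Eliminate Jonas.
Round 3: Kwame 51, Zara 39, Lena 49. Eliminate Zara.
Round 4: Kwame 51, Lena 88. Lena has a majority.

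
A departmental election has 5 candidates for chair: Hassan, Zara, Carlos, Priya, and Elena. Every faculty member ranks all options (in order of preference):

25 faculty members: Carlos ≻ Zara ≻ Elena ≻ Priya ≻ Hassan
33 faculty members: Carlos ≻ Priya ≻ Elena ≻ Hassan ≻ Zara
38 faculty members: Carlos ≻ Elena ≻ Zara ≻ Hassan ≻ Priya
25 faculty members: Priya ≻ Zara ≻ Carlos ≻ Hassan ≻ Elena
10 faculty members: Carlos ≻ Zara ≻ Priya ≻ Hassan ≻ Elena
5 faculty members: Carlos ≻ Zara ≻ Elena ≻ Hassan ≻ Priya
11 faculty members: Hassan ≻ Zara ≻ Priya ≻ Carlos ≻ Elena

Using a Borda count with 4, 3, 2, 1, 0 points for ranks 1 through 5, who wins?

Carlos

Hassan: 25·0 + 33·1 + 38·1 + 25·1 + 10·1 + 5·1 + 11·4 = 155
Zara: 25·3 + 33·0 + 38·2 + 25·3 + 10·3 + 5·3 + 11·3 = 304
Carlos: 25·4 + 33·4 + 38·4 + 25·2 + 10·4 + 5·4 + 11·1 = 505
Priya: 25·1 + 33·3 + 38·0 + 25·4 + 10·2 + 5·0 + 11·2 = 266
Elena: 25·2 + 33·2 + 38·3 + 25·0 + 10·0 + 5·2 + 11·0 = 240
Carlos has the highest Borda score (505).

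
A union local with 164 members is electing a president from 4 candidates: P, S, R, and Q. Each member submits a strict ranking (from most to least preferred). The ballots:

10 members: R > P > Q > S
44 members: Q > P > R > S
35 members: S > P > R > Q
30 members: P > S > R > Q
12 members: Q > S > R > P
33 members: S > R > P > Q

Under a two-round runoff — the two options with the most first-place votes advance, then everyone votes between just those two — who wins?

Round 1 first-place votes: P 30, S 68, R 10, Q 56.
S and Q advance.
Runoff: S is preferred to Q by 98 voters; Q by 66.
S wins the runoff.

S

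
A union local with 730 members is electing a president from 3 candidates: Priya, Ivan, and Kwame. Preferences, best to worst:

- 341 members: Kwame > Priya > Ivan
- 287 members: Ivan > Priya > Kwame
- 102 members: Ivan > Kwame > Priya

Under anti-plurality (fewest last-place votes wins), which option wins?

Priya

Last-place votes: Priya 102, Ivan 341, Kwame 287.
Priya is ranked last by the fewest voters, so Priya wins.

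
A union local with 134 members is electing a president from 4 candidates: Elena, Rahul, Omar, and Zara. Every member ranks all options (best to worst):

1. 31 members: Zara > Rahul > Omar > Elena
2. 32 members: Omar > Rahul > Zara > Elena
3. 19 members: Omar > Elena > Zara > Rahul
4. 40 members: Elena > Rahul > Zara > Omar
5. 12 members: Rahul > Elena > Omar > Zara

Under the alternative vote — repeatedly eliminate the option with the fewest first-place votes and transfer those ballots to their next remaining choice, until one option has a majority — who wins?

Omar

Round 1: Elena 40, Rahul 12, Omar 51, Zara 31. Eliminate Rahul.
Round 2: Elena 52, Omar 51, Zara 31. Eliminate Zara.
Round 3: Elena 52, Omar 82. Omar has a majority.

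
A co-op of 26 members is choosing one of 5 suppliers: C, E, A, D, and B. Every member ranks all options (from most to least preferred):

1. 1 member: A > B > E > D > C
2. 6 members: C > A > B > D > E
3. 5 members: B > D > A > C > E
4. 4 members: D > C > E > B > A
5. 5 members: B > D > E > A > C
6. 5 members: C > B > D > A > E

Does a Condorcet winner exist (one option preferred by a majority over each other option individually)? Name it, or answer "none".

Checking pairwise contests:
D beats C 15–11.
C beats E 20–6.
C beats A 15–11.
B beats D 22–4.
C beats B 15–11.
Every option loses at least one head-to-head, so there is no Condorcet winner.

none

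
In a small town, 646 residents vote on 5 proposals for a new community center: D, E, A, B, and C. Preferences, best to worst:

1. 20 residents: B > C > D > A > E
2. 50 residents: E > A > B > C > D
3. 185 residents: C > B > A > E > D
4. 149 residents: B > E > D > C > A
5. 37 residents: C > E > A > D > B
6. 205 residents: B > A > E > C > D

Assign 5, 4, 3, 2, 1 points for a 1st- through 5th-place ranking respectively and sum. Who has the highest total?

B

D: 20·3 + 50·1 + 185·1 + 149·3 + 37·2 + 205·1 = 1021
E: 20·1 + 50·5 + 185·2 + 149·4 + 37·4 + 205·3 = 1999
A: 20·2 + 50·4 + 185·3 + 149·1 + 37·3 + 205·4 = 1875
B: 20·5 + 50·3 + 185·4 + 149·5 + 37·1 + 205·5 = 2797
C: 20·4 + 50·2 + 185·5 + 149·2 + 37·5 + 205·2 = 1998
B has the highest Borda score (2797).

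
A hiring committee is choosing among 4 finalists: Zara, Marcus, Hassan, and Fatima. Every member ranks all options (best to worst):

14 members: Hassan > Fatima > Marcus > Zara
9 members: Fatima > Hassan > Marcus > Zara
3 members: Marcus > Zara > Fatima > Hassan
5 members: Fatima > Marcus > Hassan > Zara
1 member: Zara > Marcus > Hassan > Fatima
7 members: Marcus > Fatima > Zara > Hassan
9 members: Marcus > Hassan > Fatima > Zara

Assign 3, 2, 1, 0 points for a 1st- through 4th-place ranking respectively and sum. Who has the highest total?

Fatima

Zara: 14·0 + 9·0 + 3·2 + 5·0 + 1·3 + 7·1 + 9·0 = 16
Marcus: 14·1 + 9·1 + 3·3 + 5·2 + 1·2 + 7·3 + 9·3 = 92
Hassan: 14·3 + 9·2 + 3·0 + 5·1 + 1·1 + 7·0 + 9·2 = 84
Fatima: 14·2 + 9·3 + 3·1 + 5·3 + 1·0 + 7·2 + 9·1 = 96
Fatima has the highest Borda score (96).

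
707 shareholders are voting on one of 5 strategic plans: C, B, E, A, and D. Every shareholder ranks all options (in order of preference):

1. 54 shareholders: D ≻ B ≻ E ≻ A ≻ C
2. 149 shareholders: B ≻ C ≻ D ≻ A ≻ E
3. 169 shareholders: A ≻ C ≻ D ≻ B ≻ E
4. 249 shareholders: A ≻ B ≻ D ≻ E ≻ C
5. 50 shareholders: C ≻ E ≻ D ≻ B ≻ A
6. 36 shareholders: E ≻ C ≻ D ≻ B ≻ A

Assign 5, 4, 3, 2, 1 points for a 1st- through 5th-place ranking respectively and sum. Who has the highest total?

A

C: 54·1 + 149·4 + 169·4 + 249·1 + 50·5 + 36·4 = 1969
B: 54·4 + 149·5 + 169·2 + 249·4 + 50·2 + 36·2 = 2467
E: 54·3 + 149·1 + 169·1 + 249·2 + 50·4 + 36·5 = 1358
A: 54·2 + 149·2 + 169·5 + 249·5 + 50·1 + 36·1 = 2582
D: 54·5 + 149·3 + 169·3 + 249·3 + 50·3 + 36·3 = 2229
A has the highest Borda score (2582).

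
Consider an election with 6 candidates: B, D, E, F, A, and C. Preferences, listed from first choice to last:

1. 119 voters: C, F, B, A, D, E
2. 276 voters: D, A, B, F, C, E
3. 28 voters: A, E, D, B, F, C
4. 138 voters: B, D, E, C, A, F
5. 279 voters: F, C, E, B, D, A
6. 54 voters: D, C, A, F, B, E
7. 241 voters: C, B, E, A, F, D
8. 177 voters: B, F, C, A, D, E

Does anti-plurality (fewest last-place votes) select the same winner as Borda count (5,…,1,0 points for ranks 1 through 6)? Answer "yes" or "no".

Anti-plurality — last-place votes: B 0, D 241, E 626, F 138, A 279, C 28. Winner: B.
Borda — scores: B 4392, D 2861, E 2086, F 3508, A 2618, C 4215. Winner: B.
The two methods agree.

yes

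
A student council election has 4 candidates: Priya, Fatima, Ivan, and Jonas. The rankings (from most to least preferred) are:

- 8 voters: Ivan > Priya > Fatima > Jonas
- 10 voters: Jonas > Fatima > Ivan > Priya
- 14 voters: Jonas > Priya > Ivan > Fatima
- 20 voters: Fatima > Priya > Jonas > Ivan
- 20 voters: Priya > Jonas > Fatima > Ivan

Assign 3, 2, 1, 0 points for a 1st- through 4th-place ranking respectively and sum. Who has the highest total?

Priya: 8·2 + 10·0 + 14·2 + 20·2 + 20·3 = 144
Fatima: 8·1 + 10·2 + 14·0 + 20·3 + 20·1 = 108
Ivan: 8·3 + 10·1 + 14·1 + 20·0 + 20·0 = 48
Jonas: 8·0 + 10·3 + 14·3 + 20·1 + 20·2 = 132
Priya has the highest Borda score (144).

Priya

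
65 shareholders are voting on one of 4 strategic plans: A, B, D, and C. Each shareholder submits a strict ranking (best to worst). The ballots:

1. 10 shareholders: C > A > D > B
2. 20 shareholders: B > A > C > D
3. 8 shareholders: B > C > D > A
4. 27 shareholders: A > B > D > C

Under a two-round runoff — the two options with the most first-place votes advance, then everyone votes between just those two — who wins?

Round 1 first-place votes: A 27, B 28, D 0, C 10.
B and A advance.
Runoff: B is preferred to A by 28 voters; A by 37.
A wins the runoff.

A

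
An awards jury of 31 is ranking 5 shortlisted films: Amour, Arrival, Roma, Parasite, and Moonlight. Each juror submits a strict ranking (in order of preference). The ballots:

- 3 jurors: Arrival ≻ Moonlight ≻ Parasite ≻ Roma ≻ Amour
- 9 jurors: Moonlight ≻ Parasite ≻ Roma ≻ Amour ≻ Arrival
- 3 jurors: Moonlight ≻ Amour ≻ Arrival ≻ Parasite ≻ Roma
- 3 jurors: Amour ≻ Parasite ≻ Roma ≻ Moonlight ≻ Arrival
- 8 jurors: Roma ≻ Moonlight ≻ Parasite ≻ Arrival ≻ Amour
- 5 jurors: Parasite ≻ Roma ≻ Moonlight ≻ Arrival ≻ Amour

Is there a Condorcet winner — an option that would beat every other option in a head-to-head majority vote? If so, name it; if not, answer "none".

Checking pairwise contests:
Arrival beats Amour 16–15.
Roma beats Arrival 25–6.
Parasite beats Roma 23–8.
Moonlight beats Parasite 23–8.
Roma beats Moonlight 16–15.
Every option loses at least one head-to-head, so there is no Condorcet winner.

none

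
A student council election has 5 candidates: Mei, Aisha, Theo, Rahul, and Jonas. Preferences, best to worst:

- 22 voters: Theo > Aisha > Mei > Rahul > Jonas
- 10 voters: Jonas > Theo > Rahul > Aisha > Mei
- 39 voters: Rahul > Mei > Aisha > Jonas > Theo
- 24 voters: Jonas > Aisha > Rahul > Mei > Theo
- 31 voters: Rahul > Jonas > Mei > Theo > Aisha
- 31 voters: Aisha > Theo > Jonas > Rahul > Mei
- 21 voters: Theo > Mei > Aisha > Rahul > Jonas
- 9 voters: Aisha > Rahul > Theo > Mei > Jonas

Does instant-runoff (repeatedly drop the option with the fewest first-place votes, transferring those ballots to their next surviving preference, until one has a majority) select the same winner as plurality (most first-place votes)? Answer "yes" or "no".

no

Instant-runoff — R1 Mei 0, Aisha 40, Theo 43, Rahul 70, Jonas 34 (Mei out); R2 Aisha 40, Theo 43, Rahul 70, Jonas 34 (Jonas out); R3 Aisha 64, Theo 53, Rahul 70 (Theo out); R4 Aisha 107, Rahul 80 (Aisha winner). Winner: Aisha.
Plurality — first-place votes: Mei 0, Aisha 40, Theo 43, Rahul 70, Jonas 34. Winner: Rahul.
The two methods disagree.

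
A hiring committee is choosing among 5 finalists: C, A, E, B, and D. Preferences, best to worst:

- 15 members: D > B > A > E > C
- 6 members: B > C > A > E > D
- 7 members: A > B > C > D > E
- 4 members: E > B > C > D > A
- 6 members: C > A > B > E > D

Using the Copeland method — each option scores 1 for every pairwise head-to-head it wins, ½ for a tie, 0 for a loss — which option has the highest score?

B

C: beats D; ties E; loses to A and B → score 1.5.
A: beats C and E; ties D; loses to B → score 2.5.
E: ties C; loses to A, B, and D → score 0.5.
B: beats C, A, E, and D → score 4.
D: beats E; ties A; loses to C and B → score 1.5.
B has the best pairwise record.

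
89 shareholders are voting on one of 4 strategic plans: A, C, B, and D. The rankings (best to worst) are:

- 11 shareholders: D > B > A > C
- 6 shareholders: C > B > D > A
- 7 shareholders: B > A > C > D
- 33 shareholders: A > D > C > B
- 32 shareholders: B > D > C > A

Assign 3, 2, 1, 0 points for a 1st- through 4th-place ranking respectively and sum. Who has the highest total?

A: 11·1 + 6·0 + 7·2 + 33·3 + 32·0 = 124
C: 11·0 + 6·3 + 7·1 + 33·1 + 32·1 = 90
B: 11·2 + 6·2 + 7·3 + 33·0 + 32·3 = 151
D: 11·3 + 6·1 + 7·0 + 33·2 + 32·2 = 169
D has the highest Borda score (169).

D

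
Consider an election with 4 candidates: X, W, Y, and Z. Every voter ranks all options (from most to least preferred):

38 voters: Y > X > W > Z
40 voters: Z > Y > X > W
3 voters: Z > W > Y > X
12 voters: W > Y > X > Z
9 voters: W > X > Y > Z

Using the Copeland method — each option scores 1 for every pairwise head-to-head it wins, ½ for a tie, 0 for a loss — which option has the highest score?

Y

X: beats W and Z; loses to Y → score 2.
W: beats Z; loses to X and Y → score 1.
Y: beats X, W, and Z → score 3.
Z: loses to X, W, and Y → score 0.
Y has the best pairwise record.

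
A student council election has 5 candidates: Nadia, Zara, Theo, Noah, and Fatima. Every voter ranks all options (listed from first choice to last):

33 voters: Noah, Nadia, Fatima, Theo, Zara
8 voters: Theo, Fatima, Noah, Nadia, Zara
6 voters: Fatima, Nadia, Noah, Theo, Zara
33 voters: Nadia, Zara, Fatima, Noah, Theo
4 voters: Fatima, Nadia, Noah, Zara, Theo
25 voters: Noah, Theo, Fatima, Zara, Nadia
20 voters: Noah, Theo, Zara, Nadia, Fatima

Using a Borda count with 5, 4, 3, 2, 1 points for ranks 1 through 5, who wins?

Noah

Nadia: 33·4 + 8·2 + 6·4 + 33·5 + 4·4 + 25·1 + 20·2 = 418
Zara: 33·1 + 8·1 + 6·1 + 33·4 + 4·2 + 25·2 + 20·3 = 297
Theo: 33·2 + 8·5 + 6·2 + 33·1 + 4·1 + 25·4 + 20·4 = 335
Noah: 33·5 + 8·3 + 6·3 + 33·2 + 4·3 + 25·5 + 20·5 = 510
Fatima: 33·3 + 8·4 + 6·5 + 33·3 + 4·5 + 25·3 + 20·1 = 375
Noah has the highest Borda score (510).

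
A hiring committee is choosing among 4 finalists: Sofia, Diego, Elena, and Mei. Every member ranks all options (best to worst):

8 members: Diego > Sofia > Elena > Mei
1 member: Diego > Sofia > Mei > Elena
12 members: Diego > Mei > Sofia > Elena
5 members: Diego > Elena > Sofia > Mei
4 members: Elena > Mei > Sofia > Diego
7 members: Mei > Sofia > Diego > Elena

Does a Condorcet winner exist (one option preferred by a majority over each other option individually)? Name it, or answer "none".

Diego

Diego vs Sofia: 26–11 for Diego.
Diego vs Elena: 33–4 for Diego.
Diego vs Mei: 26–11 for Diego.
Diego beats every other option head-to-head.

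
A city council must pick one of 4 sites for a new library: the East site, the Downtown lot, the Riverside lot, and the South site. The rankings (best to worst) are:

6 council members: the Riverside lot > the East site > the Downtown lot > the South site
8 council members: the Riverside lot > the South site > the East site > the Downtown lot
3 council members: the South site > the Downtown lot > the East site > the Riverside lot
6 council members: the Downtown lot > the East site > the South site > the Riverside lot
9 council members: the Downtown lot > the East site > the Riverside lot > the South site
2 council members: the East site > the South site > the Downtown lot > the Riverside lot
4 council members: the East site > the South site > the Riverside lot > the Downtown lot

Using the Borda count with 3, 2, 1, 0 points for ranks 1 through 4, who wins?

the East site: 6·2 + 8·1 + 3·1 + 6·2 + 9·2 + 2·3 + 4·3 = 71
the Downtown lot: 6·1 + 8·0 + 3·2 + 6·3 + 9·3 + 2·1 + 4·0 = 59
the Riverside lot: 6·3 + 8·3 + 3·0 + 6·0 + 9·1 + 2·0 + 4·1 = 55
the South site: 6·0 + 8·2 + 3·3 + 6·1 + 9·0 + 2·2 + 4·2 = 43
the East site has the highest Borda score (71).

the East site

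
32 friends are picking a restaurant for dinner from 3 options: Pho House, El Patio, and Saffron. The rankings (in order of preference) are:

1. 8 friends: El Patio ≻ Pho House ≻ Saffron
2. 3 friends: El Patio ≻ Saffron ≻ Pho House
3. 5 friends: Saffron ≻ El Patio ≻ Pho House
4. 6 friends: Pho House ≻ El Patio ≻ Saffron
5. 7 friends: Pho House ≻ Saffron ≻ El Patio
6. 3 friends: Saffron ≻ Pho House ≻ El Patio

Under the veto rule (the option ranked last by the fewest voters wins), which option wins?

Last-place votes: Pho House 8, El Patio 10, Saffron 14.
Pho House is ranked last by the fewest voters, so Pho House wins.

Pho House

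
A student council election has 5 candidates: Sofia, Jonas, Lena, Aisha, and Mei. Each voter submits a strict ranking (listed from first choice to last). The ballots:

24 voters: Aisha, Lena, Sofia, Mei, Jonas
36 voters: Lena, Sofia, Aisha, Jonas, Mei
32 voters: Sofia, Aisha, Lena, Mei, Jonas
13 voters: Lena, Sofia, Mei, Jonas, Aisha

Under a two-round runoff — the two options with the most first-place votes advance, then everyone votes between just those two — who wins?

Round 1 first-place votes: Sofia 32, Jonas 0, Lena 49, Aisha 24, Mei 0.
Lena and Sofia advance.
Runoff: Lena is preferred to Sofia by 73 voters; Sofia by 32.
Lena wins the runoff.

Lena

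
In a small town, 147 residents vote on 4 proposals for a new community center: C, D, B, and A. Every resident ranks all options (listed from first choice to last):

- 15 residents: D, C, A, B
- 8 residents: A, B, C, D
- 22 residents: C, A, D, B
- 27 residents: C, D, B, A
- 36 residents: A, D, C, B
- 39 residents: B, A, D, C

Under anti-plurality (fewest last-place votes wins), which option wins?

D

Last-place votes: C 39, D 8, B 73, A 27.
D is ranked last by the fewest voters, so D wins.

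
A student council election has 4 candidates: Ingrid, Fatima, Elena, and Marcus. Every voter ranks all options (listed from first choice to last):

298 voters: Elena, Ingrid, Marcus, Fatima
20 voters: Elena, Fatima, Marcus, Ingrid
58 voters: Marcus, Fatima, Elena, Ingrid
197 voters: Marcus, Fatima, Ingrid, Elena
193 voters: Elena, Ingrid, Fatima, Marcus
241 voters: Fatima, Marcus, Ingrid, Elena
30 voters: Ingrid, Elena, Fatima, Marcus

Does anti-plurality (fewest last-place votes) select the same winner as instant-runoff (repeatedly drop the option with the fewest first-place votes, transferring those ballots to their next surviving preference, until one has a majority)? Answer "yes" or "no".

Anti-plurality — last-place votes: Ingrid 78, Fatima 298, Elena 438, Marcus 223. Winner: Ingrid.
Instant-runoff — R1 Ingrid 30, Fatima 241, Elena 511, Marcus 255 (Ingrid out); R2 Fatima 241, Elena 541, Marcus 255 (Elena winner). Winner: Elena.
The two methods disagree.

no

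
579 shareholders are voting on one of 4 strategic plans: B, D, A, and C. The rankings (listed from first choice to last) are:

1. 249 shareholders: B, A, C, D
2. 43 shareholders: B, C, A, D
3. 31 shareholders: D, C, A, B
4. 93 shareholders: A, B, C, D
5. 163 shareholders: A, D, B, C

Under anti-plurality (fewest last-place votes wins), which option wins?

A

Last-place votes: B 31, D 385, A 0, C 163.
A is ranked last by the fewest voters, so A wins.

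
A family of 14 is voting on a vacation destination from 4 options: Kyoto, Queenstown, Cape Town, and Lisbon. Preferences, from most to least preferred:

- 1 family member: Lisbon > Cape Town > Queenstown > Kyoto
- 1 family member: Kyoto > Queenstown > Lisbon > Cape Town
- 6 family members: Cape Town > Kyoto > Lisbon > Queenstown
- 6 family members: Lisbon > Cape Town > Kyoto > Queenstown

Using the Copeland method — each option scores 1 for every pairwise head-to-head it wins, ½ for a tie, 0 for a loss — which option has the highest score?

Kyoto: beats Queenstown; ties Lisbon; loses to Cape Town → score 1.5.
Queenstown: loses to Kyoto, Cape Town, and Lisbon → score 0.
Cape Town: beats Kyoto and Queenstown; loses to Lisbon → score 2.
Lisbon: beats Queenstown and Cape Town; ties Kyoto → score 2.5.
Lisbon has the best pairwise record.

Lisbon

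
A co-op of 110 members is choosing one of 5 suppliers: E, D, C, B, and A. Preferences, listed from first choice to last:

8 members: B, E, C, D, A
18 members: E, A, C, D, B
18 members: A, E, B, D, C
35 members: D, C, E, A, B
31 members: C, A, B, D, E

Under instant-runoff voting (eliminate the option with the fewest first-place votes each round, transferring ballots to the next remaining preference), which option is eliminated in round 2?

A

Round 1: E 18, D 35, C 31, B 8, A 18. Eliminate B.
Round 2: E 26, D 35, C 31, A 18. Eliminate A.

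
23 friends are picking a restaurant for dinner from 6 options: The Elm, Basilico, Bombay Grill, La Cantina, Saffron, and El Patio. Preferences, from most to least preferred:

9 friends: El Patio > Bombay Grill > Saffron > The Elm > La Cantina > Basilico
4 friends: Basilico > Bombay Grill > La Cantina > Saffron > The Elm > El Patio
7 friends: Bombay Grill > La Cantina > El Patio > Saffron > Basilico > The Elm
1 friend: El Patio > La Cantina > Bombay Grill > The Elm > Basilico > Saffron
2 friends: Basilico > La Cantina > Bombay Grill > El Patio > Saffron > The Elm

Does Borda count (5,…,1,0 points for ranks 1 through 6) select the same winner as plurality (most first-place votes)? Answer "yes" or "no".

no

Borda — scores: The Elm 24, Basilico 38, Bombay Grill 96, La Cantina 61, Saffron 51, El Patio 75. Winner: Bombay Grill.
Plurality — first-place votes: The Elm 0, Basilico 6, Bombay Grill 7, La Cantina 0, Saffron 0, El Patio 10. Winner: El Patio.
The two methods disagree.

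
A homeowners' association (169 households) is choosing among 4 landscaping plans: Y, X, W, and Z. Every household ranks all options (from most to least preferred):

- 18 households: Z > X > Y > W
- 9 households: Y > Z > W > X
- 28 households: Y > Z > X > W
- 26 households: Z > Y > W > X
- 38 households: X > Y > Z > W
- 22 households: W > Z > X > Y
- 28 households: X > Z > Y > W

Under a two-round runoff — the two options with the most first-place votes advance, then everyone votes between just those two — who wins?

Z

Round 1 first-place votes: Y 37, X 66, W 22, Z 44.
X and Z advance.
Runoff: X is preferred to Z by 66 voters; Z by 103.
Z wins the runoff.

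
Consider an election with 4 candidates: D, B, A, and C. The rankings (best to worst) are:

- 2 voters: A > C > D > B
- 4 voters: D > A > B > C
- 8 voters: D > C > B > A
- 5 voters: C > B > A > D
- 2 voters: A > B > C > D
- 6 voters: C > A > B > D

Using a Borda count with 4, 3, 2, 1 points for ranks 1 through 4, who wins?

D: 2·2 + 4·4 + 8·4 + 5·1 + 2·1 + 6·1 = 65
B: 2·1 + 4·2 + 8·2 + 5·3 + 2·3 + 6·2 = 59
A: 2·4 + 4·3 + 8·1 + 5·2 + 2·4 + 6·3 = 64
C: 2·3 + 4·1 + 8·3 + 5·4 + 2·2 + 6·4 = 82
C has the highest Borda score (82).

C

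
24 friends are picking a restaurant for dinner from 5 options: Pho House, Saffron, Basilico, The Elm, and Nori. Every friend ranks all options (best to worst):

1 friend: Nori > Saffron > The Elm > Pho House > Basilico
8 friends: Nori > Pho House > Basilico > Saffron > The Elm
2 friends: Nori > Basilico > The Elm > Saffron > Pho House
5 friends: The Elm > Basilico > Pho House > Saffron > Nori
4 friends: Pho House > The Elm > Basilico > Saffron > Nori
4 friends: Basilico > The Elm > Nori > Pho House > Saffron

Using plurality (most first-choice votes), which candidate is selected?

First-place votes: Pho House 4, Saffron 0, Basilico 4, The Elm 5, Nori 11.
Nori has the most first-place votes.

Nori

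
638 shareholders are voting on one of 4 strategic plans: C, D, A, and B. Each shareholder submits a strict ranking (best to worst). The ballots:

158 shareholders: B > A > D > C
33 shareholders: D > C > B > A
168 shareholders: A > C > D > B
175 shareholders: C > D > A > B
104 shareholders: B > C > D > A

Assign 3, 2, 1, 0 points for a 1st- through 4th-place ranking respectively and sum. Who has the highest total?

C: 158·0 + 33·2 + 168·2 + 175·3 + 104·2 = 1135
D: 158·1 + 33·3 + 168·1 + 175·2 + 104·1 = 879
A: 158·2 + 33·0 + 168·3 + 175·1 + 104·0 = 995
B: 158·3 + 33·1 + 168·0 + 175·0 + 104·3 = 819
C has the highest Borda score (1135).

C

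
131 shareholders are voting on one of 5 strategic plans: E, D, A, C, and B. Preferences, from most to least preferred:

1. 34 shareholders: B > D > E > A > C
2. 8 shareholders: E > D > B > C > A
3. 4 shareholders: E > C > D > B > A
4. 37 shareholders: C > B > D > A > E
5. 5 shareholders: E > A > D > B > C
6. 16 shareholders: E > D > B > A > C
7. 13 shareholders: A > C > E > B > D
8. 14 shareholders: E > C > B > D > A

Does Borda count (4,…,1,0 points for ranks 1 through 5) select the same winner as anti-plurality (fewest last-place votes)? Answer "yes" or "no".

Borda — scores: E 282, D 280, A 154, C 249, B 345. Winner: B.
Anti-plurality — last-place votes: E 37, D 13, A 26, C 55, B 0. Winner: B.
The two methods agree.

yes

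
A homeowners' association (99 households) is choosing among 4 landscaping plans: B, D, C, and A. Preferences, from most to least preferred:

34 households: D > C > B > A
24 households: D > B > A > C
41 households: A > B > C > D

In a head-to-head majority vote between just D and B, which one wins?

Voters preferring D to B: 58; preferring B to D: 41.
D wins the head-to-head.

D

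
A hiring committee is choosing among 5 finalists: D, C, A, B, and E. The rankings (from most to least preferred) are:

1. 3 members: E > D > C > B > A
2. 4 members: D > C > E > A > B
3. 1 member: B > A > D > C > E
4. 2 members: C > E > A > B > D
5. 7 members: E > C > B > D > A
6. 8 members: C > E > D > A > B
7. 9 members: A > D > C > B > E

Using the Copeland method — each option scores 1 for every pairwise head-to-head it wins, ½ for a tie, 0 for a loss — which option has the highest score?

C

D: beats A and B; ties C; loses to E → score 2.5.
C: beats A, B, and E; ties D → score 3.5.
A: beats B; loses to D, C, and E → score 1.
B: loses to D, C, A, and E → score 0.
E: beats D, A, and B; loses to C → score 3.
C has the best pairwise record.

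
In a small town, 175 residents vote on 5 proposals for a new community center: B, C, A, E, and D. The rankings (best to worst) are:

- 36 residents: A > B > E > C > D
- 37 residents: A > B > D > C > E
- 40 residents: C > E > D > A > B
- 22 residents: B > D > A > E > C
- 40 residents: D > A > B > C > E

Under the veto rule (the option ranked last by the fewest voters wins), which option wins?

A

Last-place votes: B 40, C 22, A 0, E 77, D 36.
A is ranked last by the fewest voters, so A wins.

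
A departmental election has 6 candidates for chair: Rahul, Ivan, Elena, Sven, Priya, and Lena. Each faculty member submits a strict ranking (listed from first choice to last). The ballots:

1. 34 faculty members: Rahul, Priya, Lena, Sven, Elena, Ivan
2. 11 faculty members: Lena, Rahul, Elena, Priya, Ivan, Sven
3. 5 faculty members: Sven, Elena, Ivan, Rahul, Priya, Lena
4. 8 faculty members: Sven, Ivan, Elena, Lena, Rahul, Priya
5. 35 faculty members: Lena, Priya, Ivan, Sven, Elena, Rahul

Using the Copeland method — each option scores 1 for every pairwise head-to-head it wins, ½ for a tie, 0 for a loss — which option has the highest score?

Lena

Rahul: beats Priya; loses to Ivan, Elena, Sven, and Lena → score 1.
Ivan: beats Rahul; loses to Elena, Sven, Priya, and Lena → score 1.
Elena: beats Rahul and Ivan; loses to Sven, Priya, and Lena → score 2.
Sven: beats Rahul, Ivan, and Elena; loses to Priya and Lena → score 3.
Priya: beats Ivan, Elena, and Sven; loses to Rahul and Lena → score 3.
Lena: beats Rahul, Ivan, Elena, Sven, and Priya → score 5.
Lena has the best pairwise record.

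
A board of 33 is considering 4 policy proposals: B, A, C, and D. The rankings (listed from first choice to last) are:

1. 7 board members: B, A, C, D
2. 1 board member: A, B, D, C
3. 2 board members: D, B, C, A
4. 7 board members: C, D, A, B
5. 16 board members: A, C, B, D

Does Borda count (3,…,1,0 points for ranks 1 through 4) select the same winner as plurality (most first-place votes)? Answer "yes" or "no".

Borda — scores: B 43, A 72, C 62, D 21. Winner: A.
Plurality — first-place votes: B 7, A 17, C 7, D 2. Winner: A.
The two methods agree.

yes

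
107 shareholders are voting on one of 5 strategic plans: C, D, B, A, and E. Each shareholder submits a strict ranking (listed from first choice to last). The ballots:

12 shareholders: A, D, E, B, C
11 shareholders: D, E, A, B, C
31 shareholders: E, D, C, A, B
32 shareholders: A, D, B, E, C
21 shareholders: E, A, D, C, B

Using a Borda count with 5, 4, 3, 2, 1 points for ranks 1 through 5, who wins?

D

C: 12·1 + 11·1 + 31·3 + 32·1 + 21·2 = 190
D: 12·4 + 11·5 + 31·4 + 32·4 + 21·3 = 418
B: 12·2 + 11·2 + 31·1 + 32·3 + 21·1 = 194
A: 12·5 + 11·3 + 31·2 + 32·5 + 21·4 = 399
E: 12·3 + 11·4 + 31·5 + 32·2 + 21·5 = 404
D has the highest Borda score (418).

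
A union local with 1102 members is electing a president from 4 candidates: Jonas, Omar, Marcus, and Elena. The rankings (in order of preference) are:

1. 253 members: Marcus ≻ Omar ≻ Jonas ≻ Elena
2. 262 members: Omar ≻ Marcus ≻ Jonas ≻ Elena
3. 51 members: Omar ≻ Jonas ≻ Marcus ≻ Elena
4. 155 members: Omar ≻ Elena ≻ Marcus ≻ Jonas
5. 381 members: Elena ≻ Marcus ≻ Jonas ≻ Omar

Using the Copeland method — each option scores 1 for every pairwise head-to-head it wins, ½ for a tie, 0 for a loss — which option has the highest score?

Marcus

Jonas: beats Elena; loses to Omar and Marcus → score 1.
Omar: beats Jonas and Elena; loses to Marcus → score 2.
Marcus: beats Jonas, Omar, and Elena → score 3.
Elena: loses to Jonas, Omar, and Marcus → score 0.
Marcus has the best pairwise record.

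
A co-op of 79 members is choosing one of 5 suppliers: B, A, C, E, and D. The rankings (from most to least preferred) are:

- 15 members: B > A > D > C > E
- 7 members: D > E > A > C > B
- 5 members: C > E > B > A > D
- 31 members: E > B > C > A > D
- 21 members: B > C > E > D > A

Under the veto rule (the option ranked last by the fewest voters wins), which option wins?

C

Last-place votes: B 7, A 21, C 0, E 15, D 36.
C is ranked last by the fewest voters, so C wins.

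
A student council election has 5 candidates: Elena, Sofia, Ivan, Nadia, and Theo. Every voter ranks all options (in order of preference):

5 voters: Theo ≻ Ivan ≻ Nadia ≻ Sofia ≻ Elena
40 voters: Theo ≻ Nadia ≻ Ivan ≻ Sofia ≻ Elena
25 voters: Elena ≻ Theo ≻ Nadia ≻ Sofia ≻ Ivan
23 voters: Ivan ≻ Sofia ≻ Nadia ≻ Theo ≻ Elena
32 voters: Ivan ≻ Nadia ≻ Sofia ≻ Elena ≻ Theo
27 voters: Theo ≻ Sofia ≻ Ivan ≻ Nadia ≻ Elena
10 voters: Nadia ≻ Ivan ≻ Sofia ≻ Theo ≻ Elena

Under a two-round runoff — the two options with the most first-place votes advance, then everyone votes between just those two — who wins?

Round 1 first-place votes: Elena 25, Sofia 0, Ivan 55, Nadia 10, Theo 72.
Theo and Ivan advance.
Runoff: Theo is preferred to Ivan by 97 voters; Ivan by 65.
Theo wins the runoff.

Theo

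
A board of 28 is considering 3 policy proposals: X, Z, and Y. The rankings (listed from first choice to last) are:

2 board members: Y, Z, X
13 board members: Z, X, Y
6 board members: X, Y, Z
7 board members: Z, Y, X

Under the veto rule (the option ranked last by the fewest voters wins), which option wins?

Last-place votes: X 9, Z 6, Y 13.
Z is ranked last by the fewest voters, so Z wins.

Z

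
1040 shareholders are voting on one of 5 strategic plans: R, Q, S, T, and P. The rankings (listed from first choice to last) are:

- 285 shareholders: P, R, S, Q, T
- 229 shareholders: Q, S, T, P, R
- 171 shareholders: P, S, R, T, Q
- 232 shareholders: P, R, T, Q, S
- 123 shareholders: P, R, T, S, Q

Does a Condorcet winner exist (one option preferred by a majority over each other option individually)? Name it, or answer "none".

P vs R: 1040–0 for P.
P vs Q: 811–229 for P.
P vs S: 811–229 for P.
P vs T: 811–229 for P.
P beats every other option head-to-head.

P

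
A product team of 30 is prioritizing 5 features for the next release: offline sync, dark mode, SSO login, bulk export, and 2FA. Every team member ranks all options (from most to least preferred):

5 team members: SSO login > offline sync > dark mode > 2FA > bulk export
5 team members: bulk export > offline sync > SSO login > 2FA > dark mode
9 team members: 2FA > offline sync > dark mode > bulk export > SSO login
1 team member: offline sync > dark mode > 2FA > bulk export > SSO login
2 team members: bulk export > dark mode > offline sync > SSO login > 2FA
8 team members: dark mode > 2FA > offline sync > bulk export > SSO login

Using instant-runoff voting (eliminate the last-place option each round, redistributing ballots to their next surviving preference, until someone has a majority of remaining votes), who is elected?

Round 1: offline sync 1, dark mode 8, SSO login 5, bulk export 7, 2FA 9. Eliminate offline sync.
Round 2: dark mode 9, SSO login 5, bulk export 7, 2FA 9. Eliminate SSO login.
Round 3: dark mode 14, bulk export 7, 2FA 9. Eliminate bulk export.
Round 4: dark mode 16, 2FA 14. Dark mode has a majority.

dark mode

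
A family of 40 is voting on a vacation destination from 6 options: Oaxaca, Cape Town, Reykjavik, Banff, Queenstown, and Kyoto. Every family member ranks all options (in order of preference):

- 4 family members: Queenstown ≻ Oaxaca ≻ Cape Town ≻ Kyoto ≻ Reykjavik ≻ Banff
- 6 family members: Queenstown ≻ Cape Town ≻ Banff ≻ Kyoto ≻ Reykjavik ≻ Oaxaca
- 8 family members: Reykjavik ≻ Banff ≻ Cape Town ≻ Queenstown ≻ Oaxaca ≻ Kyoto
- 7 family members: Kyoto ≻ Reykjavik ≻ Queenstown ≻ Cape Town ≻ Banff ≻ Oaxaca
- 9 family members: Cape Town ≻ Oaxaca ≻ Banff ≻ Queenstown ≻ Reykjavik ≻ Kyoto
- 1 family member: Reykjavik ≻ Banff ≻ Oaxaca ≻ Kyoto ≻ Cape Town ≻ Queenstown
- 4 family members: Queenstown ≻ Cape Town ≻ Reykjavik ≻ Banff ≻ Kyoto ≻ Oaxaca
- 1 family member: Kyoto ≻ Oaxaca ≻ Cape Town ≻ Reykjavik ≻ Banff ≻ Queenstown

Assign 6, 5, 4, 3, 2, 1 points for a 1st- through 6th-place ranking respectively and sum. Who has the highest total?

Oaxaca: 4·5 + 6·1 + 8·2 + 7·1 + 9·5 + 1·4 + 4·1 + 1·5 = 107
Cape Town: 4·4 + 6·5 + 8·4 + 7·3 + 9·6 + 1·2 + 4·5 + 1·4 = 179
Reykjavik: 4·2 + 6·2 + 8·6 + 7·5 + 9·2 + 1·6 + 4·4 + 1·3 = 146
Banff: 4·1 + 6·4 + 8·5 + 7·2 + 9·4 + 1·5 + 4·3 + 1·2 = 137
Queenstown: 4·6 + 6·6 + 8·3 + 7·4 + 9·3 + 1·1 + 4·6 + 1·1 = 165
Kyoto: 4·3 + 6·3 + 8·1 + 7·6 + 9·1 + 1·3 + 4·2 + 1·6 = 106
Cape Town has the highest Borda score (179).

Cape Town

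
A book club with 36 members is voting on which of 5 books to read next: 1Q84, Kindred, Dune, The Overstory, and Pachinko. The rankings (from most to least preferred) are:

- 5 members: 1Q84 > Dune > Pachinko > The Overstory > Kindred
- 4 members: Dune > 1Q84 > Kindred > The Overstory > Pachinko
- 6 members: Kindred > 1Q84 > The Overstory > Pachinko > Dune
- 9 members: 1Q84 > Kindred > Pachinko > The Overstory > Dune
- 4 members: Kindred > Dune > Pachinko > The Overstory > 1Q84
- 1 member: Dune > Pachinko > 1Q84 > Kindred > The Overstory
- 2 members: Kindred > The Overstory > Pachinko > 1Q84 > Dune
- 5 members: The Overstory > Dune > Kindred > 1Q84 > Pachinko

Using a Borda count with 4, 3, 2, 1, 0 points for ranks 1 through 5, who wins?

1Q84: 5·4 + 4·3 + 6·3 + 9·4 + 4·0 + 1·2 + 2·1 + 5·1 = 95
Kindred: 5·0 + 4·2 + 6·4 + 9·3 + 4·4 + 1·1 + 2·4 + 5·2 = 94
Dune: 5·3 + 4·4 + 6·0 + 9·0 + 4·3 + 1·4 + 2·0 + 5·3 = 62
The Overstory: 5·1 + 4·1 + 6·2 + 9·1 + 4·1 + 1·0 + 2·3 + 5·4 = 60
Pachinko: 5·2 + 4·0 + 6·1 + 9·2 + 4·2 + 1·3 + 2·2 + 5·0 = 49
1Q84 has the highest Borda score (95).

1Q84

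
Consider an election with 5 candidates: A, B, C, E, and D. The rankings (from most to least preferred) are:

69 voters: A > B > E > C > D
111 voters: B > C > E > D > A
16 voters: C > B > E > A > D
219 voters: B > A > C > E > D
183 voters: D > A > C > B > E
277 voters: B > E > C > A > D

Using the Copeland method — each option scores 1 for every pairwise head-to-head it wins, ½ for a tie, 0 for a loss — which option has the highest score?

A: beats C, E, and D; loses to B → score 3.
B: beats A, C, E, and D → score 4.
C: beats E and D; loses to A and B → score 2.
E: beats D; loses to A, B, and C → score 1.
D: loses to A, B, C, and E → score 0.
B has the best pairwise record.

B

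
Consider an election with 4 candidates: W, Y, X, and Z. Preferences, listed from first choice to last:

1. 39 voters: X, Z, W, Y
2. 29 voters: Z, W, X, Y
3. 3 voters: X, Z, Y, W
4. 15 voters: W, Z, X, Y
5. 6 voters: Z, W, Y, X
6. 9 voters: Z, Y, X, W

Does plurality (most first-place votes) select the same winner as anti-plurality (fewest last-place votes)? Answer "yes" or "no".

yes

Plurality — first-place votes: W 15, Y 0, X 42, Z 44. Winner: Z.
Anti-plurality — last-place votes: W 12, Y 83, X 6, Z 0. Winner: Z.
The two methods agree.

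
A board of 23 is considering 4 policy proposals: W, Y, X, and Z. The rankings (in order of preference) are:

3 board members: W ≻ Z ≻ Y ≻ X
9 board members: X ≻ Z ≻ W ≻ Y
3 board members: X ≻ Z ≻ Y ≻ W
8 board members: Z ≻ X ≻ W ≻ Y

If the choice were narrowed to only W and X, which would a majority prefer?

X

Voters preferring W to X: 3; preferring X to W: 20.
X wins the head-to-head.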